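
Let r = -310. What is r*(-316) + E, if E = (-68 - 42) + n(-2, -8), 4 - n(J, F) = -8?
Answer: 97862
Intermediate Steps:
n(J, F) = 12 (n(J, F) = 4 - 1*(-8) = 4 + 8 = 12)
E = -98 (E = (-68 - 42) + 12 = -110 + 12 = -98)
r*(-316) + E = -310*(-316) - 98 = 97960 - 98 = 97862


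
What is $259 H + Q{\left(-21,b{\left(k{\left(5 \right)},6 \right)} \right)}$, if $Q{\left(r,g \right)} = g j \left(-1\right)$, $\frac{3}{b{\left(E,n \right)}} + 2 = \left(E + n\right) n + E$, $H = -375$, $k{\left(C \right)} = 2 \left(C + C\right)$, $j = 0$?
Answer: $-97125$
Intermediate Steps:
$k{\left(C \right)} = 4 C$ ($k{\left(C \right)} = 2 \cdot 2 C = 4 C$)
$b{\left(E,n \right)} = \frac{3}{-2 + E + n \left(E + n\right)}$ ($b{\left(E,n \right)} = \frac{3}{-2 + \left(\left(E + n\right) n + E\right)} = \frac{3}{-2 + \left(n \left(E + n\right) + E\right)} = \frac{3}{-2 + \left(E + n \left(E + n\right)\right)} = \frac{3}{-2 + E + n \left(E + n\right)}$)
$Q{\left(r,g \right)} = 0$ ($Q{\left(r,g \right)} = g 0 \left(-1\right) = 0 \left(-1\right) = 0$)
$259 H + Q{\left(-21,b{\left(k{\left(5 \right)},6 \right)} \right)} = 259 \left(-375\right) + 0 = -97125 + 0 = -97125$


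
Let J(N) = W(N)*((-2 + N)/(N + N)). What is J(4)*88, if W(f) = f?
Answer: 88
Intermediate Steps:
J(N) = -1 + N/2 (J(N) = N*((-2 + N)/(N + N)) = N*((-2 + N)/((2*N))) = N*((-2 + N)*(1/(2*N))) = N*((-2 + N)/(2*N)) = -1 + N/2)
J(4)*88 = (-1 + (½)*4)*88 = (-1 + 2)*88 = 1*88 = 88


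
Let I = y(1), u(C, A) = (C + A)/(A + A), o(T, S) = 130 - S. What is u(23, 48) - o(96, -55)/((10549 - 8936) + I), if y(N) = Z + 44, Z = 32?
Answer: 11351/18016 ≈ 0.63005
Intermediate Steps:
u(C, A) = (A + C)/(2*A) (u(C, A) = (A + C)/((2*A)) = (A + C)*(1/(2*A)) = (A + C)/(2*A))
y(N) = 76 (y(N) = 32 + 44 = 76)
I = 76
u(23, 48) - o(96, -55)/((10549 - 8936) + I) = (1/2)*(48 + 23)/48 - (130 - 1*(-55))/((10549 - 8936) + 76) = (1/2)*(1/48)*71 - (130 + 55)/(1613 + 76) = 71/96 - 185/1689 = 11351/18016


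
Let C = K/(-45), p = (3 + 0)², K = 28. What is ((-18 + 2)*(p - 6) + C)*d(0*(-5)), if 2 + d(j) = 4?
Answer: -4376/45 ≈ -97.244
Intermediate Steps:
p = 9 (p = 3² = 9)
d(j) = 2 (d(j) = -2 + 4 = 2)
C = -28/45 (C = 28/(-45) = 28*(-1/45) = -28/45 ≈ -0.62222)
((-18 + 2)*(p - 6) + C)*d(0*(-5)) = ((-18 + 2)*(9 - 6) - 28/45)*2 = (-16*3 - 28/45)*2 = (-48 - 28/45)*2 = -2188/45*2 = -4376/45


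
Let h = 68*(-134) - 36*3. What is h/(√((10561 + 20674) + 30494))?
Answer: -9220*√61729/61729 ≈ -37.110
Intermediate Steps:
h = -9220 (h = -9112 - 108 = -9220)
h/(√((10561 + 20674) + 30494)) = -9220/√((10561 + 20674) + 30494) = -9220/√(31235 + 30494) = -9220*√61729/61729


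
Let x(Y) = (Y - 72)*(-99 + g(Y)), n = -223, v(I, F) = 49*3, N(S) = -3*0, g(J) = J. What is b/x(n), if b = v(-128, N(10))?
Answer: 21/13570 ≈ 0.0015475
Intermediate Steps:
N(S) = 0
v(I, F) = 147
x(Y) = (-99 + Y)*(-72 + Y) (x(Y) = (Y - 72)*(-99 + Y) = (-72 + Y)*(-99 + Y) = (-99 + Y)*(-72 + Y))
b = 147
b/x(n) = 147/(7128 + (-223)**2 - 171*(-223)) = 147/(7128 + 49729 + 38133) = 147/94990 = 147*(1/94990) = 21/13570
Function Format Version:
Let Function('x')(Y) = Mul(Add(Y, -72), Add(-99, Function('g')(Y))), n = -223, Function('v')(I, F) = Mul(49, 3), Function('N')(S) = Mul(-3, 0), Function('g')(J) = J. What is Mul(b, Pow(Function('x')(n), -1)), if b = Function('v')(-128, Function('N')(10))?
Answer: Rational(21, 13570) ≈ 0.0015475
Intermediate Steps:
Function('N')(S) = 0
Function('v')(I, F) = 147
Function('x')(Y) = Mul(Add(-99, Y), Add(-72, Y)) (Function('x')(Y) = Mul(Add(Y, -72), Add(-99, Y)) = Mul(Add(-72, Y), Add(-99, Y)) = Mul(Add(-99, Y), Add(-72, Y)))
b = 147
Mul(b, Pow(Function('x')(n), -1)) = Mul(147, Pow(Add(7128, Pow(-223, 2), Mul(-171, -223)), -1)) = Mul(147, Pow(Add(7128, 49729, 38133), -1)) = Mul(147, Pow(94990, -1)) = Mul(147, Rational(1, 94990)) = Rational(21, 13570)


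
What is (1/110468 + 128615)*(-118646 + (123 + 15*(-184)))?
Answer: -1723169679576343/110468 ≈ -1.5599e+10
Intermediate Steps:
(1/110468 + 128615)*(-118646 + (123 + 15*(-184))) = (1/110468 + 128615)*(-118646 + (123 - 2760)) = 14207841821*(-118646 - 2637)/110468 = (14207841821/110468)*(-121283) = -1723169679576343/110468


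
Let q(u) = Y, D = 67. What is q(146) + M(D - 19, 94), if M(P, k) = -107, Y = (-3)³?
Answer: -134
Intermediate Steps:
Y = -27
q(u) = -27
q(146) + M(D - 19, 94) = -27 - 107 = -134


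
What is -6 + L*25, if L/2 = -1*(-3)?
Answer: 144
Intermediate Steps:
L = 6 (L = 2*(-1*(-3)) = 2*3 = 6)
-6 + L*25 = -6 + 6*25 = -6 + 150 = 144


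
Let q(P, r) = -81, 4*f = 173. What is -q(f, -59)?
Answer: 81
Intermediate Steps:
f = 173/4 (f = (1/4)*173 = 173/4 ≈ 43.250)
-q(f, -59) = -1*(-81) = 81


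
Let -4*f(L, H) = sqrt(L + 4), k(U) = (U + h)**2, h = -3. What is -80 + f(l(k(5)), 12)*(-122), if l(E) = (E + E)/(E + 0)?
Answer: -80 + 61*sqrt(6)/2 ≈ -5.2906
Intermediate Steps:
k(U) = (-3 + U)**2 (k(U) = (U - 3)**2 = (-3 + U)**2)
l(E) = 2 (l(E) = (2*E)/E = 2)
f(L, H) = -sqrt(4 + L)/4 (f(L, H) = -sqrt(L + 4)/4 = -sqrt(4 + L)/4)
-80 + f(l(k(5)), 12)*(-122) = -80 - sqrt(4 + 2)/4*(-122) = -80 - sqrt(6)/4*(-122) = -80 + 61*sqrt(6)/2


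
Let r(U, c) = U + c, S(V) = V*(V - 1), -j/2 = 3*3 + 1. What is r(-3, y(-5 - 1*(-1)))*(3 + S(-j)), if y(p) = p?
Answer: -2681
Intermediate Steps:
j = -20 (j = -2*(3*3 + 1) = -2*(9 + 1) = -2*10 = -20)
S(V) = V*(-1 + V)
r(-3, y(-5 - 1*(-1)))*(3 + S(-j)) = (-3 + (-5 - 1*(-1)))*(3 + (-1*(-20))*(-1 - 1*(-20))) = (-3 + (-5 + 1))*(3 + 20*(-1 + 20)) = (-3 - 4)*(3 + 20*19) = -7*(3 + 380) = -7*383 = -2681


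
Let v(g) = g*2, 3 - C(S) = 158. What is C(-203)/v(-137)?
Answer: 155/274 ≈ 0.56569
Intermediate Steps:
C(S) = -155 (C(S) = 3 - 1*158 = 3 - 158 = -155)
v(g) = 2*g
C(-203)/v(-137) = -155/(2*(-137)) = -155/(-274) = -155*(-1/274) = 155/274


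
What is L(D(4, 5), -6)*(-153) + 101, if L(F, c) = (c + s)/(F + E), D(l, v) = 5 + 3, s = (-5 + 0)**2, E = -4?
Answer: -2503/4 ≈ -625.75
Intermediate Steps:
s = 25 (s = (-5)**2 = 25)
D(l, v) = 8
L(F, c) = (25 + c)/(-4 + F) (L(F, c) = (c + 25)/(F - 4) = (25 + c)/(-4 + F))
L(D(4, 5), -6)*(-153) + 101 = ((25 - 6)/(-4 + 8))*(-153) + 101 = (19/4)*(-153) + 101 = -2907/4 + 101 = -2503/4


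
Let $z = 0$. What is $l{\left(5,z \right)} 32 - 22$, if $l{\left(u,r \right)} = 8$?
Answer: $234$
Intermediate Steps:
$l{\left(5,z \right)} 32 - 22 = 8 \cdot 32 - 22 = 256 - 22 = 234$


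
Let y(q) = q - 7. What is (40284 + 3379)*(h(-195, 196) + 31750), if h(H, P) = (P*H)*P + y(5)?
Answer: -325698559636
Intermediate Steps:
y(q) = -7 + q
h(H, P) = -2 + H*P**2 (h(H, P) = (P*H)*P + (-7 + 5) = (H*P)*P - 2 = H*P**2 - 2 = -2 + H*P**2)
(40284 + 3379)*(h(-195, 196) + 31750) = (40284 + 3379)*((-2 - 195*196**2) + 31750) = 43663*((-2 - 195*38416) + 31750) = 43663*((-2 - 7491120) + 31750) = 43663*(-7491122 + 31750) = 43663*(-7459372) = -325698559636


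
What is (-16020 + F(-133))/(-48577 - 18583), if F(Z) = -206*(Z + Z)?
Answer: -4847/8395 ≈ -0.57737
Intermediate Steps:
F(Z) = -412*Z
(-16020 + F(-133))/(-48577 - 18583) = (-16020 - 412*(-133))/(-48577 - 18583) = (-16020 + 54796)/(-67160) = 38776*(-1/67160) = -4847/8395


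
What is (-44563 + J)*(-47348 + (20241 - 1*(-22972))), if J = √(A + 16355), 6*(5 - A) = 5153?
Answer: 184268005 - 4135*√558042/6 ≈ 1.8375e+8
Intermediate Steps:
A = -5123/6 (A = 5 - ⅙*5153 = 5 - 5153/6 = -5123/6 ≈ -853.83)
J = √558042/6 (J = √(-5123/6 + 16355) = √(93007/6) = √558042/6 ≈ 124.50)
(-44563 + J)*(-47348 + (20241 - 1*(-22972))) = (-44563 + √558042/6)*(-47348 + (20241 - 1*(-22972))) = (-44563 + √558042/6)*(-47348 + (20241 + 22972)) = (-44563 + √558042/6)*(-47348 + 43213) = (-44563 + √558042/6)*(-4135) = 184268005 - 4135*√558042/6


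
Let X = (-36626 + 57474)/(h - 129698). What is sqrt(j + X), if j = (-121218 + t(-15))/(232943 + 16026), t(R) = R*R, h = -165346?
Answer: I*sqrt(3831069111066174741)/2623457487 ≈ 0.74608*I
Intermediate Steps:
t(R) = R**2
X = -5212/73761 (X = (-36626 + 57474)/(-165346 - 129698) = 20848/(-295044) = 20848*(-1/295044) = -5212/73761 ≈ -0.070661)
j = -120993/248969 (j = (-121218 + (-15)**2)/(232943 + 16026) = (-121218 + 225)/248969 = -120993*1/248969 = -120993/248969 ≈ -0.48598)
sqrt(j + X) = sqrt(-120993/248969 - 5212/73761) = sqrt(-10222191101/18364202409) = I*sqrt(3831069111066174741)/2623457487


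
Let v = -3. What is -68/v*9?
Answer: 204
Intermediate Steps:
-68/v*9 = -68/(-3)*9 = -68*(-1/3)*9 = (68/3)*9 = 204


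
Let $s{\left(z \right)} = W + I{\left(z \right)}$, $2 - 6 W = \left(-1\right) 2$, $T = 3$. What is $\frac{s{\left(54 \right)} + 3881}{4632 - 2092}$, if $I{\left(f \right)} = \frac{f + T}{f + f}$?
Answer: $\frac{139759}{91440} \approx 1.5284$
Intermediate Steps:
$I{\left(f \right)} = \frac{3 + f}{2 f}$ ($I{\left(f \right)} = \frac{f + 3}{f + f} = \frac{3 + f}{2 f}$)
$W = \frac{2}{3}$ ($W = \frac{1}{3} - \frac{\left(-1\right) 2}{6} = \frac{1}{3} - - \frac{1}{3} = \frac{1}{3} + \frac{1}{3} = \frac{2}{3} \approx 0.66667$)
$s{\left(z \right)} = \frac{2}{3} + \frac{3 + z}{2 z}$
$\frac{s{\left(54 \right)} + 3881}{4632 - 2092} = \frac{\frac{9 + 7 \cdot 54}{6 \cdot 54} + 3881}{4632 - 2092} = \frac{\frac{1}{6} \cdot \frac{1}{54} \left(9 + 378\right) + 3881}{2540} = \left(\frac{1}{6} \cdot \frac{1}{54} \cdot 387 + 3881\right) \frac{1}{2540} = \left(\frac{43}{36} + 3881\right) \frac{1}{2540} = \frac{139759}{36} \cdot \frac{1}{2540} = \frac{139759}{91440}$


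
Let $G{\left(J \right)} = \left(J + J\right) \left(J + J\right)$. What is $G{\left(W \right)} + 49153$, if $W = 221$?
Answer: $244517$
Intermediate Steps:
$G{\left(J \right)} = 4 J^{2}$ ($G{\left(J \right)} = 2 J 2 J = 4 J^{2}$)
$G{\left(W \right)} + 49153 = 4 \cdot 221^{2} + 49153 = 4 \cdot 48841 + 49153 = 195364 + 49153 = 244517$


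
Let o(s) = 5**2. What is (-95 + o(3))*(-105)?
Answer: 7350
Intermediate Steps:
o(s) = 25
(-95 + o(3))*(-105) = (-95 + 25)*(-105) = -70*(-105) = 7350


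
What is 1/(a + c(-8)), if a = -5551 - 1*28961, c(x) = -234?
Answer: -1/34746 ≈ -2.8780e-5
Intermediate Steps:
a = -34512 (a = -5551 - 28961 = -34512)
1/(a + c(-8)) = 1/(-34512 - 234) = 1/(-34746) = -1/34746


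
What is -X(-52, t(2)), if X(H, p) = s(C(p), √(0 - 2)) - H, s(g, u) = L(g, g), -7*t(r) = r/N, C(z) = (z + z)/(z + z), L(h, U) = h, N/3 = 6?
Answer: -53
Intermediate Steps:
N = 18 (N = 3*6 = 18)
C(z) = 1 (C(z) = (2*z)/((2*z)) = (2*z)*(1/(2*z)) = 1)
t(r) = -r/126 (t(r) = -r/(7*18) = -r/126)
s(g, u) = g
X(H, p) = 1 - H
-X(-52, t(2)) = -(1 - 1*(-52)) = -(1 + 52) = -1*53 = -53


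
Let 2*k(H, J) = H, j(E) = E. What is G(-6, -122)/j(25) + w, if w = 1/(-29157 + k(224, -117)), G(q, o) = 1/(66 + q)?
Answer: 5509/8713500 ≈ 0.00063224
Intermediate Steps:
k(H, J) = H/2
w = -1/29045 (w = 1/(-29157 + (1/2)*224) = 1/(-29157 + 112) = 1/(-29045) = -1/29045 ≈ -3.4429e-5)
G(-6, -122)/j(25) + w = 1/((66 - 6)*25) - 1/29045 = (1/25)/60 - 1/29045 = (1/60)*(1/25) - 1/29045 = 1/1500 - 1/29045 = 5509/8713500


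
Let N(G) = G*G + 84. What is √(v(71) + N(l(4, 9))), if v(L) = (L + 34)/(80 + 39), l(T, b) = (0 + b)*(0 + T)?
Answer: 5*√15963/17 ≈ 37.160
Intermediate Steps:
l(T, b) = T*b (l(T, b) = b*T = T*b)
v(L) = 2/7 + L/119 (v(L) = (34 + L)/119 = (34 + L)*(1/119) = 2/7 + L/119)
N(G) = 84 + G² (N(G) = G² + 84 = 84 + G²)
√(v(71) + N(l(4, 9))) = √((2/7 + (1/119)*71) + (84 + (4*9)²)) = √((2/7 + 71/119) + (84 + 36²)) = √(15/17 + (84 + 1296)) = √(15/17 + 1380) = √(23475/17) = 5*√15963/17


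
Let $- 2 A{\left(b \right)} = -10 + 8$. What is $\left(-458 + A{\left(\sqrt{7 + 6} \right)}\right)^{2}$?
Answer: $208849$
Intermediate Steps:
$A{\left(b \right)} = 1$ ($A{\left(b \right)} = - \frac{-10 + 8}{2} = \left(- \frac{1}{2}\right) \left(-2\right) = 1$)
$\left(-458 + A{\left(\sqrt{7 + 6} \right)}\right)^{2} = \left(-458 + 1\right)^{2} = \left(-457\right)^{2} = 208849$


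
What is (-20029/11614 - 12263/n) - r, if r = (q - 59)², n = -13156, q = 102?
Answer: -141318392829/76396892 ≈ -1849.8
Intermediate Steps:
r = 1849 (r = (102 - 59)² = 43² = 1849)
(-20029/11614 - 12263/n) - r = (-20029/11614 - 12263/(-13156)) - 1*1849 = (-20029*1/11614 - 12263*(-1/13156)) - 1849 = (-20029/11614 + 12263/13156) - 1849 = -60539521/76396892 - 1849 = -141318392829/76396892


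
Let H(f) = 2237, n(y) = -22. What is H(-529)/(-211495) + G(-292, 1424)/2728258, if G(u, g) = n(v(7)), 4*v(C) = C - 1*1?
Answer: -3053883018/288506462855 ≈ -0.010585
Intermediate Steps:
v(C) = -1/4 + C/4 (v(C) = (C - 1*1)/4 = (C - 1)/4 = (-1 + C)/4 = -1/4 + C/4)
G(u, g) = -22
H(-529)/(-211495) + G(-292, 1424)/2728258 = 2237/(-211495) - 22/2728258 = 2237*(-1/211495) - 22*1/2728258 = -2237/211495 - 11/1364129 = -3053883018/288506462855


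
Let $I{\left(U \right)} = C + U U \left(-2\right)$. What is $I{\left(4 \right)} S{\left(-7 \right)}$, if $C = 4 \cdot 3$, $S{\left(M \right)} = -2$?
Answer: $40$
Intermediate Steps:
$C = 12$
$I{\left(U \right)} = 12 - 2 U^{2}$ ($I{\left(U \right)} = 12 + U U \left(-2\right) = 12 + U^{2} \left(-2\right) = 12 - 2 U^{2}$)
$I{\left(4 \right)} S{\left(-7 \right)} = \left(12 - 2 \cdot 4^{2}\right) \left(-2\right) = \left(12 - 32\right) \left(-2\right) = \left(-20\right) \left(-2\right) = 40$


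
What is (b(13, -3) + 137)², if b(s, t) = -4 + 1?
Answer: 17956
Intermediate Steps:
b(s, t) = -3
(b(13, -3) + 137)² = (-3 + 137)² = 134² = 17956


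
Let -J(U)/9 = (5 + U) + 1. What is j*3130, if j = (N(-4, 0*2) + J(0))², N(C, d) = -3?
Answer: 10169370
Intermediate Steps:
J(U) = -54 - 9*U (J(U) = -9*((5 + U) + 1) = -9*(6 + U) = -54 - 9*U)
j = 3249 (j = (-3 + (-54 - 9*0))² = (-3 + (-54 + 0))² = (-3 - 54)² = (-57)² = 3249)
j*3130 = 3249*3130 = 10169370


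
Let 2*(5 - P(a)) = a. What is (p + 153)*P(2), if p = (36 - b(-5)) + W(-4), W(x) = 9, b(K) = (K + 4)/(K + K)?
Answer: 3958/5 ≈ 791.60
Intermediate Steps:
P(a) = 5 - a/2
b(K) = (4 + K)/(2*K) (b(K) = (4 + K)/((2*K)) = (4 + K)*(1/(2*K)) = (4 + K)/(2*K))
p = 449/10 (p = (36 - (4 - 5)/(2*(-5))) + 9 = (36 - (-1)*(-1)/(2*5)) + 9 = (36 - 1*⅒) + 9 = (36 - ⅒) + 9 = 359/10 + 9 = 449/10 ≈ 44.900)
(p + 153)*P(2) = (449/10 + 153)*(5 - ½*2) = 1979*(5 - 1)/10 = (1979/10)*4 = 3958/5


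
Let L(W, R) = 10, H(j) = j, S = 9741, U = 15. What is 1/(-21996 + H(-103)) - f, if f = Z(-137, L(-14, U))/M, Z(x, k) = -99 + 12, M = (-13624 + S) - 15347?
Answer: -647281/141654590 ≈ -0.0045694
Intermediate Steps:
M = -19230 (M = (-13624 + 9741) - 15347 = -3883 - 15347 = -19230)
Z(x, k) = -87
f = 29/6410 (f = -87/(-19230) = -87*(-1/19230) = 29/6410 ≈ 0.0045242)
1/(-21996 + H(-103)) - f = 1/(-21996 - 103) - 1*29/6410 = 1/(-22099) - 29/6410 = -1/22099 - 29/6410 = -647281/141654590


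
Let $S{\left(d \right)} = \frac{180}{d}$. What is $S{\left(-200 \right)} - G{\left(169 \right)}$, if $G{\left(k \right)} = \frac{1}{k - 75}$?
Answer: $- \frac{214}{235} \approx -0.91064$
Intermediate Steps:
$G{\left(k \right)} = \frac{1}{-75 + k}$
$S{\left(-200 \right)} - G{\left(169 \right)} = \frac{180}{-200} - \frac{1}{-75 + 169} = 180 \left(- \frac{1}{200}\right) - \frac{1}{94} = - \frac{9}{10} - \frac{1}{94} = - \frac{214}{235}$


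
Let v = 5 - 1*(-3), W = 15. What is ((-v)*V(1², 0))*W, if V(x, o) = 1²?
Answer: -120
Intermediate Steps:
V(x, o) = 1
v = 8 (v = 5 + 3 = 8)
((-v)*V(1², 0))*W = (-1*8*1)*15 = -8*1*15 = -8*15 = -120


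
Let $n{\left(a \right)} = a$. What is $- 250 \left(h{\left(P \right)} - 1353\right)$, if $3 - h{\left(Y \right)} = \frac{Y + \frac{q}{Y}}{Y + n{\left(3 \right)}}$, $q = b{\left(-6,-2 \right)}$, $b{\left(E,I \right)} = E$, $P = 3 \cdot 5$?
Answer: $\frac{3039325}{9} \approx 3.377 \cdot 10^{5}$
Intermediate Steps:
$P = 15$
$q = -6$
$h{\left(Y \right)} = 3 - \frac{Y - \frac{6}{Y}}{3 + Y}$ ($h{\left(Y \right)} = 3 - \frac{Y - \frac{6}{Y}}{Y + 3} = 3 - \frac{Y - \frac{6}{Y}}{3 + Y}$)
$- 250 \left(h{\left(P \right)} - 1353\right) = - 250 \left(\frac{6 + 2 \cdot 15^{2} + 9 \cdot 15}{15 \left(3 + 15\right)} - 1353\right) = - 250 \left(\frac{6 + 2 \cdot 225 + 135}{15 \cdot 18} - 1353\right) = - 250 \left(\frac{1}{15} \cdot \frac{1}{18} \left(6 + 450 + 135\right) - 1353\right) = - 250 \left(\frac{1}{15} \cdot \frac{1}{18} \cdot 591 - 1353\right) = - 250 \left(\frac{197}{90} - 1353\right) = \left(-250\right) \left(- \frac{121573}{90}\right) = \frac{3039325}{9}$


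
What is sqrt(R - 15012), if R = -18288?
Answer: 30*I*sqrt(37) ≈ 182.48*I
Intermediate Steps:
sqrt(R - 15012) = sqrt(-18288 - 15012) = sqrt(-33300) = 30*I*sqrt(37)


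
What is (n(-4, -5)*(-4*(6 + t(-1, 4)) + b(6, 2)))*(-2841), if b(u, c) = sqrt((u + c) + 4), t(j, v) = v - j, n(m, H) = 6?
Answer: 750024 - 34092*sqrt(3) ≈ 6.9098e+5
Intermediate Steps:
b(u, c) = sqrt(4 + c + u) (b(u, c) = sqrt((c + u) + 4) = sqrt(4 + c + u))
(n(-4, -5)*(-4*(6 + t(-1, 4)) + b(6, 2)))*(-2841) = (6*(-4*(6 + (4 - 1*(-1))) + sqrt(4 + 2 + 6)))*(-2841) = (6*(-4*(6 + (4 + 1)) + sqrt(12)))*(-2841) = (6*(-4*(6 + 5) + 2*sqrt(3)))*(-2841) = (6*(-4*11 + 2*sqrt(3)))*(-2841) = (6*(-44 + 2*sqrt(3)))*(-2841) = (-264 + 12*sqrt(3))*(-2841) = 750024 - 34092*sqrt(3)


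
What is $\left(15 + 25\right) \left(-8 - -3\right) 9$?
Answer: $-1800$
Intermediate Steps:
$\left(15 + 25\right) \left(-8 - -3\right) 9 = 40 \left(-8 + 3\right) 9 = 40 \left(\left(-5\right) 9\right) = 40 \left(-45\right) = -1800$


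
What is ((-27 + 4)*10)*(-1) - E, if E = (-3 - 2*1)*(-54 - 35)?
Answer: -215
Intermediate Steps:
E = 445 (E = (-3 - 2)*(-89) = -5*(-89) = 445)
((-27 + 4)*10)*(-1) - E = ((-27 + 4)*10)*(-1) - 1*445 = -23*10*(-1) - 445 = -230*(-1) - 445 = 230 - 445 = -215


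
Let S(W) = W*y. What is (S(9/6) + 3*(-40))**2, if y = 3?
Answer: 53361/4 ≈ 13340.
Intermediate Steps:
S(W) = 3*W (S(W) = W*3 = 3*W)
(S(9/6) + 3*(-40))**2 = (3*(9/6) + 3*(-40))**2 = (3*(9*(1/6)) - 120)**2 = (3*(3/2) - 120)**2 = (9/2 - 120)**2 = (-231/2)**2 = 53361/4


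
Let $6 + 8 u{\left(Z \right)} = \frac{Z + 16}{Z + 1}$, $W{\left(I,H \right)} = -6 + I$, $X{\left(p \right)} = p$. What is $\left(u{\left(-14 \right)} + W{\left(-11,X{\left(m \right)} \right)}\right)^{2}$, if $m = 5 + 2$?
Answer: $\frac{53361}{169} \approx 315.75$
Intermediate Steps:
$m = 7$
$u{\left(Z \right)} = - \frac{3}{4} + \frac{16 + Z}{8 \left(1 + Z\right)}$ ($u{\left(Z \right)} = - \frac{3}{4} + \frac{\left(Z + 16\right) \frac{1}{Z + 1}}{8} = - \frac{3}{4} + \frac{\left(16 + Z\right) \frac{1}{1 + Z}}{8} = - \frac{3}{4} + \frac{\frac{1}{1 + Z} \left(16 + Z\right)}{8} = - \frac{3}{4} + \frac{16 + Z}{8 \left(1 + Z\right)}$)
$\left(u{\left(-14 \right)} + W{\left(-11,X{\left(m \right)} \right)}\right)^{2} = \left(\frac{5 \left(2 - -14\right)}{8 \left(1 - 14\right)} - 17\right)^{2} = \left(\frac{5 \left(2 + 14\right)}{8 \left(-13\right)} - 17\right)^{2} = \left(\frac{5}{8} \left(- \frac{1}{13}\right) 16 - 17\right)^{2} = \left(- \frac{10}{13} - 17\right)^{2} = \left(- \frac{231}{13}\right)^{2} = \frac{53361}{169}$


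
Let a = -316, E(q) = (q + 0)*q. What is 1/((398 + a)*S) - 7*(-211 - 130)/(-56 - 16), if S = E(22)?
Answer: -5920949/178596 ≈ -33.153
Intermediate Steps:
E(q) = q**2 (E(q) = q*q = q**2)
S = 484 (S = 22**2 = 484)
1/((398 + a)*S) - 7*(-211 - 130)/(-56 - 16) = 1/((398 - 316)*484) - 7*(-211 - 130)/(-56 - 16) = (1/484)/82 - 7/((-72/(-341))) = (1/82)*(1/484) - 7/((-72*(-1/341))) = 1/39688 - 7/72/341 = 1/39688 - 7*341/72 = 1/39688 - 2387/72 = -5920949/178596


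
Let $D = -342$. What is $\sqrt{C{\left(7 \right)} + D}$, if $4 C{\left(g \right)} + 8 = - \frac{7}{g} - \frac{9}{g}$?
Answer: $\frac{6 i \sqrt{469}}{7} \approx 18.563 i$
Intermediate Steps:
$C{\left(g \right)} = -2 - \frac{4}{g}$ ($C{\left(g \right)} = -2 + \frac{- \frac{7}{g} - \frac{9}{g}}{4} = -2 + \frac{\left(-16\right) \frac{1}{g}}{4} = -2 - \frac{4}{g}$)
$\sqrt{C{\left(7 \right)} + D} = \sqrt{\left(-2 - \frac{4}{7}\right) - 342} = \sqrt{- \frac{18}{7} - 342} = \sqrt{- \frac{2412}{7}} = \frac{6 i \sqrt{469}}{7}$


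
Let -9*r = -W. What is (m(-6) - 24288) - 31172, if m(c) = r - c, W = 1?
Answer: -499085/9 ≈ -55454.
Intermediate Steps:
r = ⅑ (r = -(-1)/9 = -⅑*(-1) = ⅑ ≈ 0.11111)
m(c) = ⅑ - c
(m(-6) - 24288) - 31172 = ((⅑ - 1*(-6)) - 24288) - 31172 = ((⅑ + 6) - 24288) - 31172 = (55/9 - 24288) - 31172 = -218537/9 - 31172 = -499085/9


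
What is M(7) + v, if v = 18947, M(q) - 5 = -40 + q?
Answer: 18919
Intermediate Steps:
M(q) = -35 + q (M(q) = 5 + (-40 + q) = -35 + q)
M(7) + v = (-35 + 7) + 18947 = -28 + 18947 = 18919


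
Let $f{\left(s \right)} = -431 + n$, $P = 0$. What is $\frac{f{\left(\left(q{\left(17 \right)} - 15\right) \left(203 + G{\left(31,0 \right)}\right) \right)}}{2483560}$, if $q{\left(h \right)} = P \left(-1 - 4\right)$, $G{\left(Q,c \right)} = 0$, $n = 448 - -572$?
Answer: $\frac{589}{2483560} \approx 0.00023716$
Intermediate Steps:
$n = 1020$ ($n = 448 + 572 = 1020$)
$q{\left(h \right)} = 0$ ($q{\left(h \right)} = 0 \left(-1 - 4\right) = 0 \left(-5\right) = 0$)
$f{\left(s \right)} = 589$ ($f{\left(s \right)} = -431 + 1020 = 589$)
$\frac{f{\left(\left(q{\left(17 \right)} - 15\right) \left(203 + G{\left(31,0 \right)}\right) \right)}}{2483560} = \frac{589}{2483560}$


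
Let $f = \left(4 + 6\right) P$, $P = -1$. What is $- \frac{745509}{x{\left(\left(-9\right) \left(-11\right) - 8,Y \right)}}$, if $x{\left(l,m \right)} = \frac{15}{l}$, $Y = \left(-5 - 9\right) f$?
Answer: $- \frac{22613773}{5} \approx -4.5228 \cdot 10^{6}$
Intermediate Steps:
$f = -10$ ($f = \left(4 + 6\right) \left(-1\right) = 10 \left(-1\right) = -10$)
$Y = 140$ ($Y = \left(-5 - 9\right) \left(-10\right) = \left(-14\right) \left(-10\right) = 140$)
$- \frac{745509}{x{\left(\left(-9\right) \left(-11\right) - 8,Y \right)}} = - \frac{745509}{15 \frac{1}{\left(-9\right) \left(-11\right) - 8}} = - \frac{745509}{15 \frac{1}{99 - 8}} = - \frac{745509}{15 \cdot \frac{1}{91}} = - \frac{745509}{\frac{15}{91}} = \left(-745509\right) \frac{91}{15} = - \frac{22613773}{5}$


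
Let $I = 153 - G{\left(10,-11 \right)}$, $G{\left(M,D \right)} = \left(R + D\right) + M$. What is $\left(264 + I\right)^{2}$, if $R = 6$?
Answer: $169744$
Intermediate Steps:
$G{\left(M,D \right)} = 6 + D + M$ ($G{\left(M,D \right)} = \left(6 + D\right) + M = 6 + D + M$)
$I = 148$ ($I = 153 - \left(6 - 11 + 10\right) = 153 - 5 = 148$)
$\left(264 + I\right)^{2} = \left(264 + 148\right)^{2} = 412^{2} = 169744$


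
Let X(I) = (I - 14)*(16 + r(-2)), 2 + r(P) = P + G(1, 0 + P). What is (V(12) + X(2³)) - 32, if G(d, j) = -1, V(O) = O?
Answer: -86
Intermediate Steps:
r(P) = -3 + P (r(P) = -2 + (P - 1) = -2 + (-1 + P) = -3 + P)
X(I) = -154 + 11*I (X(I) = (I - 14)*(16 + (-3 - 2)) = (-14 + I)*(16 - 5) = (-14 + I)*11 = -154 + 11*I)
(V(12) + X(2³)) - 32 = (12 + (-154 + 11*2³)) - 32 = (12 + (-154 + 11*8)) - 32 = (12 + (-154 + 88)) - 32 = (12 - 66) - 32 = -54 - 32 = -86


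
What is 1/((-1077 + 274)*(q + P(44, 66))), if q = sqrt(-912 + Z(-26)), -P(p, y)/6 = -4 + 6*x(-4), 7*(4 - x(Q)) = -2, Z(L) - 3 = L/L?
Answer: 1596/175904377 + 49*I*sqrt(227)/351808754 ≈ 9.0731e-6 + 2.0985e-6*I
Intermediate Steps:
Z(L) = 4 (Z(L) = 3 + L/L = 3 + 1 = 4)
x(Q) = 30/7 (x(Q) = 4 - 1/7*(-2) = 4 + 2/7 = 30/7)
P(p, y) = -912/7 (P(p, y) = -6*(-4 + 6*(30/7)) = -6*(-4 + 180/7) = -6*152/7 = -912/7)
q = 2*I*sqrt(227) (q = sqrt(-912 + 4) = sqrt(-908) = 2*I*sqrt(227) ≈ 30.133*I)
1/((-1077 + 274)*(q + P(44, 66))) = 1/((-1077 + 274)*(2*I*sqrt(227) - 912/7)) = 1/(-803*(-912/7 + 2*I*sqrt(227))) = 1/(732336/7 - 1606*I*sqrt(227))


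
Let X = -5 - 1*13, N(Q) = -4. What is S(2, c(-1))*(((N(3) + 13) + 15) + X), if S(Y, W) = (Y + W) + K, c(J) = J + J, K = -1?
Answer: -6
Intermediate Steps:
X = -18 (X = -5 - 13 = -18)
c(J) = 2*J
S(Y, W) = -1 + W + Y (S(Y, W) = (Y + W) - 1 = (W + Y) - 1 = -1 + W + Y)
S(2, c(-1))*(((N(3) + 13) + 15) + X) = (-1 + 2*(-1) + 2)*(((-4 + 13) + 15) - 18) = (-1 - 2 + 2)*((9 + 15) - 18) = -(24 - 18) = -1*6 = -6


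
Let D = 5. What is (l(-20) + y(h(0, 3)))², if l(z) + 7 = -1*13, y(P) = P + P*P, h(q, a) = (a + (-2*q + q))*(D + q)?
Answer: 48400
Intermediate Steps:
h(q, a) = (5 + q)*(a - q) (h(q, a) = (a + (-2*q + q))*(5 + q) = (a - q)*(5 + q) = (5 + q)*(a - q))
y(P) = P + P²
l(z) = -20 (l(z) = -7 - 1*13 = -7 - 13 = -20)
(l(-20) + y(h(0, 3)))² = (-20 + (-1*0² - 5*0 + 5*3 + 3*0)*(1 + (-1*0² - 5*0 + 5*3 + 3*0)))² = (-20 + (-1*0 + 0 + 15 + 0)*(1 + (-1*0 + 0 + 15 + 0)))² = (-20 + (0 + 0 + 15 + 0)*(1 + (0 + 0 + 15 + 0)))² = (-20 + 15*(1 + 15))² = (-20 + 15*16)² = (-20 + 240)² = 220² = 48400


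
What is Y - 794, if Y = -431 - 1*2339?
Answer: -3564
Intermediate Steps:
Y = -2770 (Y = -431 - 2339 = -2770)
Y - 794 = -2770 - 794 = -3564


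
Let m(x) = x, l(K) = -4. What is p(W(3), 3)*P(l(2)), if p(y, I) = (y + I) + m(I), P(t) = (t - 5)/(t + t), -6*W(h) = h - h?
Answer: 27/4 ≈ 6.7500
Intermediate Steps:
W(h) = 0 (W(h) = -(h - h)/6 = -⅙*0 = 0)
P(t) = (-5 + t)/(2*t) (P(t) = (-5 + t)/((2*t)) = (-5 + t)*(1/(2*t)) = (-5 + t)/(2*t))
p(y, I) = y + 2*I (p(y, I) = (y + I) + I = (I + y) + I = y + 2*I)
p(W(3), 3)*P(l(2)) = (0 + 2*3)*((½)*(-5 - 4)/(-4)) = (0 + 6)*((½)*(-¼)*(-9)) = 6*(9/8) = 27/4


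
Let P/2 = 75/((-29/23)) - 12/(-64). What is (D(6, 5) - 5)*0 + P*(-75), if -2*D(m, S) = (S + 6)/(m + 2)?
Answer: 2063475/232 ≈ 8894.3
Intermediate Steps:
P = -27513/232 (P = 2*(75/((-29/23)) - 12/(-64)) = 2*(75/((-29*1/23)) - 12*(-1/64)) = 2*(75/(-29/23) + 3/16) = 2*(75*(-23/29) + 3/16) = 2*(-1725/29 + 3/16) = 2*(-27513/464) = -27513/232 ≈ -118.59)
D(m, S) = -(6 + S)/(2*(2 + m)) (D(m, S) = -(S + 6)/(2*(m + 2)) = -(6 + S)/(2*(2 + m)))
(D(6, 5) - 5)*0 + P*(-75) = ((-6 - 1*5)/(2*(2 + 6)) - 5)*0 - 27513/232*(-75) = ((½)*(-6 - 5)/8 - 5)*0 + 2063475/232 = ((½)*(⅛)*(-11) - 5)*0 + 2063475/232 = (-11/16 - 5)*0 + 2063475/232 = -91/16*0 + 2063475/232 = 0 + 2063475/232 = 2063475/232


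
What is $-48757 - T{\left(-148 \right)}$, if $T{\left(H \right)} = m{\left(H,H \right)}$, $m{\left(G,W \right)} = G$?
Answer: $-48609$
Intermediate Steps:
$T{\left(H \right)} = H$
$-48757 - T{\left(-148 \right)} = -48757 - -148 = -48757 + 148 = -48609$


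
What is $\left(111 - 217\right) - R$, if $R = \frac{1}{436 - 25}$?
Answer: $- \frac{43567}{411} \approx -106.0$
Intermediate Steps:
$R = \frac{1}{411} \approx 0.0024331$
$\left(111 - 217\right) - R = \left(111 - 217\right) - \frac{1}{411} = -106 - \frac{1}{411} = - \frac{43567}{411}$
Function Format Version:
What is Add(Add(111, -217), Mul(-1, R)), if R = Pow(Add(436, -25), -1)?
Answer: Rational(-43567, 411) ≈ -106.00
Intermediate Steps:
R = Rational(1, 411) (R = Pow(411, -1) = Rational(1, 411) ≈ 0.0024331)
Add(Add(111, -217), Mul(-1, R)) = Add(Add(111, -217), Mul(-1, Rational(1, 411))) = Add(-106, Rational(-1, 411)) = Rational(-43567, 411)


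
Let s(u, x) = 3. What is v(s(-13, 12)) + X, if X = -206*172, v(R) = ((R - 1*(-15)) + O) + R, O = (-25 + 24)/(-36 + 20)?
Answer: -566575/16 ≈ -35411.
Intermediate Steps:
O = 1/16 (O = -1/(-16) = -1*(-1/16) = 1/16 ≈ 0.062500)
v(R) = 241/16 + 2*R (v(R) = ((R - 1*(-15)) + 1/16) + R = ((R + 15) + 1/16) + R = ((15 + R) + 1/16) + R = (241/16 + R) + R = 241/16 + 2*R)
X = -35432
v(s(-13, 12)) + X = (241/16 + 2*3) - 35432 = (241/16 + 6) - 35432 = 337/16 - 35432 = -566575/16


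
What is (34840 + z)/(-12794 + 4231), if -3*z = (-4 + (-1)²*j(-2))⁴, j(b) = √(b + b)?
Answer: -104632/25689 - 128*I/8563 ≈ -4.073 - 0.014948*I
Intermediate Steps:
j(b) = √2*√b (j(b) = √(2*b) = √2*√b)
z = -(-4 + 2*I)⁴/3 (z = -(-4 + (-1)²*(√2*√(-2)))⁴/3 = -(-4 + 1*(√2*(I*√2)))⁴/3 = -(-4 + 1*(2*I))⁴/3 = -(-4 + 2*I)⁴/3 ≈ 37.333 + 128.0*I)
(34840 + z)/(-12794 + 4231) = (34840 + (112/3 + 128*I))/(-12794 + 4231) = (104632/3 + 128*I)/(-8563) = (104632/3 + 128*I)*(-1/8563) = -104632/25689 - 128*I/8563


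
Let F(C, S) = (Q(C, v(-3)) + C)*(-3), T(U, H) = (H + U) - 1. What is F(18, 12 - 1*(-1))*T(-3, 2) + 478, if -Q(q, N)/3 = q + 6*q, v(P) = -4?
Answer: -1682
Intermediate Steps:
Q(q, N) = -21*q (Q(q, N) = -3*(q + 6*q) = -21*q)
T(U, H) = -1 + H + U
F(C, S) = 60*C (F(C, S) = (-21*C + C)*(-3) = -20*C*(-3) = 60*C)
F(18, 12 - 1*(-1))*T(-3, 2) + 478 = (60*18)*(-1 + 2 - 3) + 478 = 1080*(-2) + 478 = -2160 + 478 = -1682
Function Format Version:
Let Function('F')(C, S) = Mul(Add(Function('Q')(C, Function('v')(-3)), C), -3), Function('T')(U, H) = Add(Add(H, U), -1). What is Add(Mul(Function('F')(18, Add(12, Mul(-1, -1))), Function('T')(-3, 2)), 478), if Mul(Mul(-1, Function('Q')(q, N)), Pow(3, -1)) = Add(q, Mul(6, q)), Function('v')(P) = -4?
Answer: -1682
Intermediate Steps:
Function('Q')(q, N) = Mul(-21, q) (Function('Q')(q, N) = Mul(-3, Add(q, Mul(6, q))) = Mul(-3, Mul(7, q)) = Mul(-21, q))
Function('T')(U, H) = Add(-1, H, U)
Function('F')(C, S) = Mul(60, C) (Function('F')(C, S) = Mul(Add(Mul(-21, C), C), -3) = Mul(Mul(-20, C), -3) = Mul(60, C))
Add(Mul(Function('F')(18, Add(12, Mul(-1, -1))), Function('T')(-3, 2)), 478) = Add(Mul(Mul(60, 18), Add(-1, 2, -3)), 478) = Add(Mul(1080, -2), 478) = Add(-2160, 478) = -1682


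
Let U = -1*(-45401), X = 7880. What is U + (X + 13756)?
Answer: 67037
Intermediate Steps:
U = 45401
U + (X + 13756) = 45401 + (7880 + 13756) = 45401 + 21636 = 67037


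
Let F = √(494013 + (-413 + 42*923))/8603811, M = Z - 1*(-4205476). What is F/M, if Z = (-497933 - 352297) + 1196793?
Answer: √532366/39164883220629 ≈ 1.8630e-11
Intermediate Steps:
Z = 346563 (Z = -850230 + 1196793 = 346563)
M = 4552039 (M = 346563 - 1*(-4205476) = 346563 + 4205476 = 4552039)
F = √532366/8603811 (F = √(494013 + (-413 + 38766))*(1/8603811) = √(494013 + 38353)*(1/8603811) = √532366*(1/8603811) = √532366/8603811 ≈ 8.4804e-5)
F/M = (√532366/8603811)/4552039 = (√532366/8603811)*(1/4552039) = √532366/39164883220629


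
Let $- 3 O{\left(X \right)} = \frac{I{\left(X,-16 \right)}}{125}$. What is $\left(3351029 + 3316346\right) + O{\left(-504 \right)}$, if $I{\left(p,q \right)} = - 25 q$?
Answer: $\frac{100010609}{15} \approx 6.6674 \cdot 10^{6}$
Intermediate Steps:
$O{\left(X \right)} = - \frac{16}{15}$ ($O{\left(X \right)} = - \frac{\left(-25\right) \left(-16\right) \frac{1}{125}}{3} = - \frac{400 \cdot \frac{1}{125}}{3} = \left(- \frac{1}{3}\right) \frac{16}{5} = - \frac{16}{15}$)
$\left(3351029 + 3316346\right) + O{\left(-504 \right)} = \left(3351029 + 3316346\right) - \frac{16}{15} = 6667375 - \frac{16}{15} = \frac{100010609}{15}$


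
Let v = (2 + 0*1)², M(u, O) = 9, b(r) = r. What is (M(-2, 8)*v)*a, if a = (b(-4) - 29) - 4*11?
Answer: -2772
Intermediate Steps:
a = -77 (a = (-4 - 29) - 4*11 = -33 - 44 = -77)
v = 4 (v = (2 + 0)² = 2² = 4)
(M(-2, 8)*v)*a = (9*4)*(-77) = 36*(-77) = -2772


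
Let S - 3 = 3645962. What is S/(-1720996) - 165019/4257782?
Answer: -7903860594277/3663812895436 ≈ -2.1573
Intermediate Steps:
S = 3645965 (S = 3 + 3645962 = 3645965)
S/(-1720996) - 165019/4257782 = 3645965/(-1720996) - 165019/4257782 = 3645965*(-1/1720996) - 165019*1/4257782 = -3645965/1720996 - 165019/4257782 = -7903860594277/3663812895436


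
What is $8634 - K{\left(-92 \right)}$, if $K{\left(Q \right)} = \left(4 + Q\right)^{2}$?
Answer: $890$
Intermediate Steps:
$8634 - K{\left(-92 \right)} = 8634 - \left(4 - 92\right)^{2} = 8634 - \left(-88\right)^{2} = 8634 - 7744 = 890$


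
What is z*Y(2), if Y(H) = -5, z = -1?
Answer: 5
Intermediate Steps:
z*Y(2) = -1*(-5) = 5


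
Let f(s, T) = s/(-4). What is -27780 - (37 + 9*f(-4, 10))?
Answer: -27826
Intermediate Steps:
f(s, T) = -s/4 (f(s, T) = s*(-¼) = -s/4)
-27780 - (37 + 9*f(-4, 10)) = -27780 - (37 + 9*(-¼*(-4))) = -27780 - (37 + 9*1) = -27780 - (37 + 9) = -27780 - 1*46 = -27780 - 46 = -27826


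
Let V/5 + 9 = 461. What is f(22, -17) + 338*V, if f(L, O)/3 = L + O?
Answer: 763895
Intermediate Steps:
V = 2260 (V = -45 + 5*461 = -45 + 2305 = 2260)
f(L, O) = 3*L + 3*O (f(L, O) = 3*(L + O) = 3*L + 3*O)
f(22, -17) + 338*V = (3*22 + 3*(-17)) + 338*2260 = (66 - 51) + 763880 = 15 + 763880 = 763895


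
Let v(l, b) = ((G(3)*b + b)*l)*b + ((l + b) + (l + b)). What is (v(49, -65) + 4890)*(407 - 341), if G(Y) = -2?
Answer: -13343022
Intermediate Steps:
v(l, b) = 2*b + 2*l - l*b² (v(l, b) = ((-2*b + b)*l)*b + ((l + b) + (l + b)) = ((-b)*l)*b + ((b + l) + (b + l)) = (-b*l)*b + (2*b + 2*l) = -l*b² + (2*b + 2*l) = 2*b + 2*l - l*b²)
(v(49, -65) + 4890)*(407 - 341) = ((2*(-65) + 2*49 - 1*49*(-65)²) + 4890)*(407 - 341) = ((-130 + 98 - 1*49*4225) + 4890)*66 = ((-130 + 98 - 207025) + 4890)*66 = (-207057 + 4890)*66 = -202167*66 = -13343022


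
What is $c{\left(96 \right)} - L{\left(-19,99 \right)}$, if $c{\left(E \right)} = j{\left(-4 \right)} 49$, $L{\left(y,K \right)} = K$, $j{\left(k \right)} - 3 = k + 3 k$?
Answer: $-736$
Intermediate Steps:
$j{\left(k \right)} = 3 + 4 k$ ($j{\left(k \right)} = 3 + \left(k + 3 k\right) = 3 + 4 k$)
$c{\left(E \right)} = -637$ ($c{\left(E \right)} = \left(3 + 4 \left(-4\right)\right) 49 = \left(3 - 16\right) 49 = \left(-13\right) 49 = -637$)
$c{\left(96 \right)} - L{\left(-19,99 \right)} = -637 - 99 = -736$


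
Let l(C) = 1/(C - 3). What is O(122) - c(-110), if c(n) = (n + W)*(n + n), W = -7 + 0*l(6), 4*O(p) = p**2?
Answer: -22019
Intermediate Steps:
l(C) = 1/(-3 + C)
O(p) = p**2/4
W = -7 (W = -7 + 0/(-3 + 6) = -7 + 0/3 = -7 + 0*(1/3) = -7 + 0 = -7)
c(n) = 2*n*(-7 + n) (c(n) = (n - 7)*(n + n) = (-7 + n)*(2*n) = 2*n*(-7 + n))
O(122) - c(-110) = (1/4)*122**2 - 2*(-110)*(-7 - 110) = (1/4)*14884 - 2*(-110)*(-117) = 3721 - 1*25740 = 3721 - 25740 = -22019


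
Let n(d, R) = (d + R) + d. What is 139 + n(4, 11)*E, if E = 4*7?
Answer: 671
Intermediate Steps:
n(d, R) = R + 2*d (n(d, R) = (R + d) + d = R + 2*d)
E = 28
139 + n(4, 11)*E = 139 + (11 + 2*4)*28 = 139 + (11 + 8)*28 = 139 + 19*28 = 139 + 532 = 671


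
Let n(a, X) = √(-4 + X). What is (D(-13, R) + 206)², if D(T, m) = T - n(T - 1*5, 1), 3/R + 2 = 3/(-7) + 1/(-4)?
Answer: (193 - I*√3)² ≈ 37246.0 - 668.6*I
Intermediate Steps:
R = -28/25 (R = 3/(-2 + (3/(-7) + 1/(-4))) = 3/(-2 + (3*(-⅐) + 1*(-¼))) = 3/(-2 + (-3/7 - ¼)) = 3/(-2 - 19/28) = 3/(-75/28) = 3*(-28/75) = -28/25 ≈ -1.1200)
D(T, m) = T - I*√3 (D(T, m) = T - √(-4 + 1) = T - √(-3) = T - I*√3)
(D(-13, R) + 206)² = ((-13 - I*√3) + 206)² = (193 - I*√3)²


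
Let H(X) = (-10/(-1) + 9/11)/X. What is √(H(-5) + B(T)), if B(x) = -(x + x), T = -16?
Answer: √90255/55 ≈ 5.4623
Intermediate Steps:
B(x) = -2*x
H(X) = 119/(11*X) (H(X) = (-10*(-1) + 9*(1/11))/X = (10 + 9/11)/X = 119/(11*X))
√(H(-5) + B(T)) = √((119/11)/(-5) - 2*(-16)) = √((119/11)*(-⅕) + 32) = √(-119/55 + 32) = √(1641/55) = √90255/55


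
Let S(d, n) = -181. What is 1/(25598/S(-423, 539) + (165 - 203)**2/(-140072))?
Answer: -6338258/896456105 ≈ -0.0070703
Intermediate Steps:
1/(25598/S(-423, 539) + (165 - 203)**2/(-140072)) = 1/(25598/(-181) + (165 - 203)**2/(-140072)) = 1/(25598*(-1/181) + (-38)**2*(-1/140072)) = 1/(-25598/181 + 1444*(-1/140072)) = 1/(-25598/181 - 361/35018) = 1/(-896456105/6338258) = -6338258/896456105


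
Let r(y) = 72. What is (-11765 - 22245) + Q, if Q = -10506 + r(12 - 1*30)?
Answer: -44444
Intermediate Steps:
Q = -10434 (Q = -10506 + 72 = -10434)
(-11765 - 22245) + Q = (-11765 - 22245) - 10434 = -34010 - 10434 = -44444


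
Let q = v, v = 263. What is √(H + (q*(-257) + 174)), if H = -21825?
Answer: I*√89242 ≈ 298.73*I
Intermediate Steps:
q = 263
√(H + (q*(-257) + 174)) = √(-21825 + (263*(-257) + 174)) = √(-21825 + (-67591 + 174)) = √(-21825 - 67417) = √(-89242) = I*√89242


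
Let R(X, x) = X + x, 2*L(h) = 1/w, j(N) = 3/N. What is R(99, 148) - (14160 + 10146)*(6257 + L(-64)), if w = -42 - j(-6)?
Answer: -12622814479/83 ≈ -1.5208e+8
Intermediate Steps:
w = -83/2 (w = -42 - 3/(-6) = -42 - 3*(-1)/6 = -42 - 1*(-½) = -42 + ½ = -83/2 ≈ -41.500)
L(h) = -1/83 (L(h) = 1/(2*(-83/2)) = (½)*(-2/83) = -1/83)
R(99, 148) - (14160 + 10146)*(6257 + L(-64)) = (99 + 148) - (14160 + 10146)*(6257 - 1/83) = 247 - 24306*519330/83 = 247 - 1*12622834980/83 = 247 - 12622834980/83 = -12622814479/83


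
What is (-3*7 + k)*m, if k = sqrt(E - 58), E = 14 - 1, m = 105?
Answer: -2205 + 315*I*sqrt(5) ≈ -2205.0 + 704.36*I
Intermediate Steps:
E = 13
k = 3*I*sqrt(5) (k = sqrt(13 - 58) = sqrt(-45) = 3*I*sqrt(5) ≈ 6.7082*I)
(-3*7 + k)*m = (-3*7 + 3*I*sqrt(5))*105 = (-21 + 3*I*sqrt(5))*105 = -2205 + 315*I*sqrt(5)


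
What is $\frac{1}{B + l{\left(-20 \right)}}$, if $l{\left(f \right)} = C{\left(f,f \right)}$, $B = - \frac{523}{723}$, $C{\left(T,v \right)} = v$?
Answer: $- \frac{723}{14983} \approx -0.048255$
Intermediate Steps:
$B = - \frac{523}{723}$ ($B = \left(-523\right) \frac{1}{723} = - \frac{523}{723} \approx -0.72337$)
$l{\left(f \right)} = f$
$\frac{1}{B + l{\left(-20 \right)}} = \frac{1}{- \frac{523}{723} - 20} = \frac{1}{- \frac{14983}{723}} = - \frac{723}{14983}$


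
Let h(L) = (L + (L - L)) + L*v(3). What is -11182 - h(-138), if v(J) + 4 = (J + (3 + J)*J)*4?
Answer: -4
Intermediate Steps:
v(J) = -4 + 4*J + 4*J*(3 + J) (v(J) = -4 + (J + (3 + J)*J)*4 = -4 + (J + J*(3 + J))*4 = -4 + (4*J + 4*J*(3 + J)) = -4 + 4*J + 4*J*(3 + J))
h(L) = 81*L (h(L) = (L + (L - L)) + L*(-4 + 4*3**2 + 16*3) = (L + 0) + L*(-4 + 4*9 + 48) = L + L*(-4 + 36 + 48) = L + L*80 = L + 80*L = 81*L)
-11182 - h(-138) = -11182 - 81*(-138) = -11182 - 1*(-11178) = -11182 + 11178 = -4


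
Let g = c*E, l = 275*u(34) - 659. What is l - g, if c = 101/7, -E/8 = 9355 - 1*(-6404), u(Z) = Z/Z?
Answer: 12730584/7 ≈ 1.8187e+6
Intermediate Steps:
u(Z) = 1
E = -126072 (E = -8*(9355 - 1*(-6404)) = -8*(9355 + 6404) = -8*15759 = -126072)
l = -384 (l = 275*1 - 659 = 275 - 659 = -384)
c = 101/7 (c = 101*(⅐) = 101/7 ≈ 14.429)
g = -12733272/7 (g = (101/7)*(-126072) = -12733272/7 ≈ -1.8190e+6)
l - g = -384 - 1*(-12733272/7) = -384 + 12733272/7 = 12730584/7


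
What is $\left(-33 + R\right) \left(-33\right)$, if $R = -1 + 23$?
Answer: $363$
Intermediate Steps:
$R = 22$
$\left(-33 + R\right) \left(-33\right) = \left(-33 + 22\right) \left(-33\right) = \left(-11\right) \left(-33\right) = 363$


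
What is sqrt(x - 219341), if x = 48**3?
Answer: I*sqrt(108749) ≈ 329.77*I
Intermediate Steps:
x = 110592
sqrt(x - 219341) = sqrt(110592 - 219341) = sqrt(-108749) = I*sqrt(108749)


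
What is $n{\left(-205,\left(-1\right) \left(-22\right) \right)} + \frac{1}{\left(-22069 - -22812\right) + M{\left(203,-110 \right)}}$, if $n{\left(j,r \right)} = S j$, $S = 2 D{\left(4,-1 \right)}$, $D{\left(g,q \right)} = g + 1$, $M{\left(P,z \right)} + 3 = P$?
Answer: $- \frac{1933149}{943} \approx -2050.0$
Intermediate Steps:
$M{\left(P,z \right)} = -3 + P$
$D{\left(g,q \right)} = 1 + g$
$S = 10$ ($S = 2 \left(1 + 4\right) = 2 \cdot 5 = 10$)
$n{\left(j,r \right)} = 10 j$
$n{\left(-205,\left(-1\right) \left(-22\right) \right)} + \frac{1}{\left(-22069 - -22812\right) + M{\left(203,-110 \right)}} = 10 \left(-205\right) + \frac{1}{\left(-22069 - -22812\right) + \left(-3 + 203\right)} = -2050 + \frac{1}{\left(-22069 + 22812\right) + 200} = -2050 + \frac{1}{743 + 200} = -2050 + \frac{1}{943} = - \frac{1933149}{943}$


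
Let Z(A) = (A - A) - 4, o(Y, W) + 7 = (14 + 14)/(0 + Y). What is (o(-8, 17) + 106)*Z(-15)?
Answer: -382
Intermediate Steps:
o(Y, W) = -7 + 28/Y (o(Y, W) = -7 + (14 + 14)/(0 + Y) = -7 + 28/Y)
Z(A) = -4 (Z(A) = 0 - 4 = -4)
(o(-8, 17) + 106)*Z(-15) = ((-7 + 28/(-8)) + 106)*(-4) = ((-7 + 28*(-1/8)) + 106)*(-4) = ((-7 - 7/2) + 106)*(-4) = (-21/2 + 106)*(-4) = (191/2)*(-4) = -382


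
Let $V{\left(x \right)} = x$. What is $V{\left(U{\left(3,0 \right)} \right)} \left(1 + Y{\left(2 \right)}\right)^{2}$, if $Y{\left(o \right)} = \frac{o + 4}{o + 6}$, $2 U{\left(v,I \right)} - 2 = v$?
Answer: $\frac{245}{32} \approx 7.6563$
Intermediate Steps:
$U{\left(v,I \right)} = 1 + \frac{v}{2}$
$Y{\left(o \right)} = \frac{4 + o}{6 + o}$
$V{\left(U{\left(3,0 \right)} \right)} \left(1 + Y{\left(2 \right)}\right)^{2} = \left(1 + \frac{1}{2} \cdot 3\right) \left(1 + \frac{4 + 2}{6 + 2}\right)^{2} = \left(1 + \frac{3}{2}\right) \left(1 + \frac{1}{8} \cdot 6\right)^{2} = \frac{5 \left(1 + \frac{1}{8} \cdot 6\right)^{2}}{2} = \frac{5 \left(1 + \frac{3}{4}\right)^{2}}{2} = \frac{5 \left(\frac{7}{4}\right)^{2}}{2} = \frac{5}{2} \cdot \frac{49}{16} = \frac{245}{32}$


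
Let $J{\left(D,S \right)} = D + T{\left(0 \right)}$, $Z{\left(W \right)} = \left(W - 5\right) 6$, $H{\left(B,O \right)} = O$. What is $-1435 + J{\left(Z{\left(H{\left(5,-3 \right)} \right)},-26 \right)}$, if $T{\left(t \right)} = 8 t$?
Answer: $-1483$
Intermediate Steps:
$Z{\left(W \right)} = -30 + 6 W$ ($Z{\left(W \right)} = \left(-5 + W\right) 6 = -30 + 6 W$)
$J{\left(D,S \right)} = D$ ($J{\left(D,S \right)} = D + 8 \cdot 0 = D + 0 = D$)
$-1435 + J{\left(Z{\left(H{\left(5,-3 \right)} \right)},-26 \right)} = -1435 + \left(-30 + 6 \left(-3\right)\right) = -1435 - 48 = -1483$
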